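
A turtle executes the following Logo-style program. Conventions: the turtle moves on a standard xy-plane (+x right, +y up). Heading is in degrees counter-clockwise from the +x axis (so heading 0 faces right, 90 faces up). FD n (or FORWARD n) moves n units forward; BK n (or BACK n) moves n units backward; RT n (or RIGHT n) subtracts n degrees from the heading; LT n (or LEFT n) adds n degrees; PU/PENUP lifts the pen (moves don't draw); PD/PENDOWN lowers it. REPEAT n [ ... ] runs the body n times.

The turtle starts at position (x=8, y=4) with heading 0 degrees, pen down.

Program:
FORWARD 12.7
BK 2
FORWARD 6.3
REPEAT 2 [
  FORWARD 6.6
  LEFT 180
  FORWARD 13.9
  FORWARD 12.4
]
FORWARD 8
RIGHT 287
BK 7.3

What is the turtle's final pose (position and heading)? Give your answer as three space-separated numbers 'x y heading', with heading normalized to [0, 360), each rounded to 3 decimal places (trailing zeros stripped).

Executing turtle program step by step:
Start: pos=(8,4), heading=0, pen down
FD 12.7: (8,4) -> (20.7,4) [heading=0, draw]
BK 2: (20.7,4) -> (18.7,4) [heading=0, draw]
FD 6.3: (18.7,4) -> (25,4) [heading=0, draw]
REPEAT 2 [
  -- iteration 1/2 --
  FD 6.6: (25,4) -> (31.6,4) [heading=0, draw]
  LT 180: heading 0 -> 180
  FD 13.9: (31.6,4) -> (17.7,4) [heading=180, draw]
  FD 12.4: (17.7,4) -> (5.3,4) [heading=180, draw]
  -- iteration 2/2 --
  FD 6.6: (5.3,4) -> (-1.3,4) [heading=180, draw]
  LT 180: heading 180 -> 0
  FD 13.9: (-1.3,4) -> (12.6,4) [heading=0, draw]
  FD 12.4: (12.6,4) -> (25,4) [heading=0, draw]
]
FD 8: (25,4) -> (33,4) [heading=0, draw]
RT 287: heading 0 -> 73
BK 7.3: (33,4) -> (30.866,-2.981) [heading=73, draw]
Final: pos=(30.866,-2.981), heading=73, 11 segment(s) drawn

Answer: 30.866 -2.981 73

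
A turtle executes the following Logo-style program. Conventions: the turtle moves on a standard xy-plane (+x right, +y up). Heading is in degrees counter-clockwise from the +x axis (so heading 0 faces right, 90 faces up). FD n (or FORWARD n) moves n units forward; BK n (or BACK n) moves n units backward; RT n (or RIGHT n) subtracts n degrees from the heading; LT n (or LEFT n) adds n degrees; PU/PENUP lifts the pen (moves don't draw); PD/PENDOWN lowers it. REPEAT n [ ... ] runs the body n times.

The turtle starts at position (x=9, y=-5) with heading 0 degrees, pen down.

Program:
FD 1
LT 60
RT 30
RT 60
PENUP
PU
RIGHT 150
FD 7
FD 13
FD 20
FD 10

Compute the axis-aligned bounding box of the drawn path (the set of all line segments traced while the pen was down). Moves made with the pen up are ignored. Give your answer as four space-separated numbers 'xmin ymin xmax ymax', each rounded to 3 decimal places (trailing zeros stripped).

Answer: 9 -5 10 -5

Derivation:
Executing turtle program step by step:
Start: pos=(9,-5), heading=0, pen down
FD 1: (9,-5) -> (10,-5) [heading=0, draw]
LT 60: heading 0 -> 60
RT 30: heading 60 -> 30
RT 60: heading 30 -> 330
PU: pen up
PU: pen up
RT 150: heading 330 -> 180
FD 7: (10,-5) -> (3,-5) [heading=180, move]
FD 13: (3,-5) -> (-10,-5) [heading=180, move]
FD 20: (-10,-5) -> (-30,-5) [heading=180, move]
FD 10: (-30,-5) -> (-40,-5) [heading=180, move]
Final: pos=(-40,-5), heading=180, 1 segment(s) drawn

Segment endpoints: x in {9, 10}, y in {-5}
xmin=9, ymin=-5, xmax=10, ymax=-5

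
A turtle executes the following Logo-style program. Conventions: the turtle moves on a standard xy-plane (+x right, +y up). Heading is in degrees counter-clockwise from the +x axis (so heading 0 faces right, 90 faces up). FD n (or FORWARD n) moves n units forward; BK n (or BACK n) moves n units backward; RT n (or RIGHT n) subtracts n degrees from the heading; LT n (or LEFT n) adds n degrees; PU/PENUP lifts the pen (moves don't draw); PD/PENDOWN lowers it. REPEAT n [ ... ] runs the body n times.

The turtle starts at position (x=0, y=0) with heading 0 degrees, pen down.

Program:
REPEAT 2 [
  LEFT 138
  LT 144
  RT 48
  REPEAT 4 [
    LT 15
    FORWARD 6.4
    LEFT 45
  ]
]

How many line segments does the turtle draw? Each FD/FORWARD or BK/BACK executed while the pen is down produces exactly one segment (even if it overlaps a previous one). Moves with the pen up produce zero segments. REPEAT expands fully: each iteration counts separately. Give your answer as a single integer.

Executing turtle program step by step:
Start: pos=(0,0), heading=0, pen down
REPEAT 2 [
  -- iteration 1/2 --
  LT 138: heading 0 -> 138
  LT 144: heading 138 -> 282
  RT 48: heading 282 -> 234
  REPEAT 4 [
    -- iteration 1/4 --
    LT 15: heading 234 -> 249
    FD 6.4: (0,0) -> (-2.294,-5.975) [heading=249, draw]
    LT 45: heading 249 -> 294
    -- iteration 2/4 --
    LT 15: heading 294 -> 309
    FD 6.4: (-2.294,-5.975) -> (1.734,-10.949) [heading=309, draw]
    LT 45: heading 309 -> 354
    -- iteration 3/4 --
    LT 15: heading 354 -> 9
    FD 6.4: (1.734,-10.949) -> (8.055,-9.947) [heading=9, draw]
    LT 45: heading 9 -> 54
    -- iteration 4/4 --
    LT 15: heading 54 -> 69
    FD 6.4: (8.055,-9.947) -> (10.349,-3.973) [heading=69, draw]
    LT 45: heading 69 -> 114
  ]
  -- iteration 2/2 --
  LT 138: heading 114 -> 252
  LT 144: heading 252 -> 36
  RT 48: heading 36 -> 348
  REPEAT 4 [
    -- iteration 1/4 --
    LT 15: heading 348 -> 3
    FD 6.4: (10.349,-3.973) -> (16.74,-3.638) [heading=3, draw]
    LT 45: heading 3 -> 48
    -- iteration 2/4 --
    LT 15: heading 48 -> 63
    FD 6.4: (16.74,-3.638) -> (19.646,2.065) [heading=63, draw]
    LT 45: heading 63 -> 108
    -- iteration 3/4 --
    LT 15: heading 108 -> 123
    FD 6.4: (19.646,2.065) -> (16.16,7.432) [heading=123, draw]
    LT 45: heading 123 -> 168
    -- iteration 4/4 --
    LT 15: heading 168 -> 183
    FD 6.4: (16.16,7.432) -> (9.769,7.097) [heading=183, draw]
    LT 45: heading 183 -> 228
  ]
]
Final: pos=(9.769,7.097), heading=228, 8 segment(s) drawn
Segments drawn: 8

Answer: 8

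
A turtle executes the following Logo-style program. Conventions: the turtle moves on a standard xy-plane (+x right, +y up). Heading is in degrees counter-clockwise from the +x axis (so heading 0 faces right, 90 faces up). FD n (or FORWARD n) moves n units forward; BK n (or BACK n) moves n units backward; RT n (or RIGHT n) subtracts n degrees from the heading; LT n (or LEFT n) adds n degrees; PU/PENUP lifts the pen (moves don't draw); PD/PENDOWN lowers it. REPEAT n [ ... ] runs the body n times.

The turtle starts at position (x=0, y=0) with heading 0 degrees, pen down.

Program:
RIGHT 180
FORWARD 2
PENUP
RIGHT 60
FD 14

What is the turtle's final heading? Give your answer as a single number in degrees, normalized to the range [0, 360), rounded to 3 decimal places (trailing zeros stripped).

Executing turtle program step by step:
Start: pos=(0,0), heading=0, pen down
RT 180: heading 0 -> 180
FD 2: (0,0) -> (-2,0) [heading=180, draw]
PU: pen up
RT 60: heading 180 -> 120
FD 14: (-2,0) -> (-9,12.124) [heading=120, move]
Final: pos=(-9,12.124), heading=120, 1 segment(s) drawn

Answer: 120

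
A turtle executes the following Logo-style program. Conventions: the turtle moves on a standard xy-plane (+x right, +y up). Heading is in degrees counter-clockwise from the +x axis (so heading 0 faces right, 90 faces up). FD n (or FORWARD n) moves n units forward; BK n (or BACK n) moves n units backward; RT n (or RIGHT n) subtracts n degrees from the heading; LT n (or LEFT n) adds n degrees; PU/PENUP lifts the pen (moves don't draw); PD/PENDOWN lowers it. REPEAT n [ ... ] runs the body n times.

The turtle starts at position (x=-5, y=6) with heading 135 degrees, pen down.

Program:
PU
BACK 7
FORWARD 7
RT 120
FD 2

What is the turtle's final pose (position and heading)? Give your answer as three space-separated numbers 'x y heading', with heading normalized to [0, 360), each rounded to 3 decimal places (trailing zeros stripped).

Executing turtle program step by step:
Start: pos=(-5,6), heading=135, pen down
PU: pen up
BK 7: (-5,6) -> (-0.05,1.05) [heading=135, move]
FD 7: (-0.05,1.05) -> (-5,6) [heading=135, move]
RT 120: heading 135 -> 15
FD 2: (-5,6) -> (-3.068,6.518) [heading=15, move]
Final: pos=(-3.068,6.518), heading=15, 0 segment(s) drawn

Answer: -3.068 6.518 15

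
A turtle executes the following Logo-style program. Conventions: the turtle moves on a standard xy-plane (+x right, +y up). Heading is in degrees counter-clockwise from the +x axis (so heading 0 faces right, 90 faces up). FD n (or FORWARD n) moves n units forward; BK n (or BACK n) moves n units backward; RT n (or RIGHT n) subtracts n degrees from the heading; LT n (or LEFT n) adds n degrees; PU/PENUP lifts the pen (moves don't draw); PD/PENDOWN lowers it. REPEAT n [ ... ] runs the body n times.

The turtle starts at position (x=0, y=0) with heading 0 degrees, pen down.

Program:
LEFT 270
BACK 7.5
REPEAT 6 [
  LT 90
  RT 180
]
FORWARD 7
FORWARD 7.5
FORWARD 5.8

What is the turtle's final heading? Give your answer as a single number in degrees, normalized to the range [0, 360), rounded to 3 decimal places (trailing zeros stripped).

Executing turtle program step by step:
Start: pos=(0,0), heading=0, pen down
LT 270: heading 0 -> 270
BK 7.5: (0,0) -> (0,7.5) [heading=270, draw]
REPEAT 6 [
  -- iteration 1/6 --
  LT 90: heading 270 -> 0
  RT 180: heading 0 -> 180
  -- iteration 2/6 --
  LT 90: heading 180 -> 270
  RT 180: heading 270 -> 90
  -- iteration 3/6 --
  LT 90: heading 90 -> 180
  RT 180: heading 180 -> 0
  -- iteration 4/6 --
  LT 90: heading 0 -> 90
  RT 180: heading 90 -> 270
  -- iteration 5/6 --
  LT 90: heading 270 -> 0
  RT 180: heading 0 -> 180
  -- iteration 6/6 --
  LT 90: heading 180 -> 270
  RT 180: heading 270 -> 90
]
FD 7: (0,7.5) -> (0,14.5) [heading=90, draw]
FD 7.5: (0,14.5) -> (0,22) [heading=90, draw]
FD 5.8: (0,22) -> (0,27.8) [heading=90, draw]
Final: pos=(0,27.8), heading=90, 4 segment(s) drawn

Answer: 90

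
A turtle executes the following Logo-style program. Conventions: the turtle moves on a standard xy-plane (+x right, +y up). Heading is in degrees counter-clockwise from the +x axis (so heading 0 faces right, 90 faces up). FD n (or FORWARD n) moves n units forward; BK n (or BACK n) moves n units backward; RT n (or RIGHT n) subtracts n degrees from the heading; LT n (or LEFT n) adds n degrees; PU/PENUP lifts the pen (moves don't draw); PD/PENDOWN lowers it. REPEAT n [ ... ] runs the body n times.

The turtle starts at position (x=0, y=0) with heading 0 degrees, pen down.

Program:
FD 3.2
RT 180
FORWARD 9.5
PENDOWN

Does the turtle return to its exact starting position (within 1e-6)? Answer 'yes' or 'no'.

Answer: no

Derivation:
Executing turtle program step by step:
Start: pos=(0,0), heading=0, pen down
FD 3.2: (0,0) -> (3.2,0) [heading=0, draw]
RT 180: heading 0 -> 180
FD 9.5: (3.2,0) -> (-6.3,0) [heading=180, draw]
PD: pen down
Final: pos=(-6.3,0), heading=180, 2 segment(s) drawn

Start position: (0, 0)
Final position: (-6.3, 0)
Distance = 6.3; >= 1e-6 -> NOT closed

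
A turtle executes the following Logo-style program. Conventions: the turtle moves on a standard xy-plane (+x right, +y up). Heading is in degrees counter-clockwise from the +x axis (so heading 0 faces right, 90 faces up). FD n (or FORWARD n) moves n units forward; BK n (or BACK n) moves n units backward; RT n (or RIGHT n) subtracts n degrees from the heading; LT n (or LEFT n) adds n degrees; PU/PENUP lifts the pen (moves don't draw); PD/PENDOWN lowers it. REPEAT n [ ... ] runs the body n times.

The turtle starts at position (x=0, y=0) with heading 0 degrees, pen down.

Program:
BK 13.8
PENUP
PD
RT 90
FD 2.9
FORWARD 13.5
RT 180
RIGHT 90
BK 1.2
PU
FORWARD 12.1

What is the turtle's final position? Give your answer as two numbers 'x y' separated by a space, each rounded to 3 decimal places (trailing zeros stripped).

Answer: -2.9 -16.4

Derivation:
Executing turtle program step by step:
Start: pos=(0,0), heading=0, pen down
BK 13.8: (0,0) -> (-13.8,0) [heading=0, draw]
PU: pen up
PD: pen down
RT 90: heading 0 -> 270
FD 2.9: (-13.8,0) -> (-13.8,-2.9) [heading=270, draw]
FD 13.5: (-13.8,-2.9) -> (-13.8,-16.4) [heading=270, draw]
RT 180: heading 270 -> 90
RT 90: heading 90 -> 0
BK 1.2: (-13.8,-16.4) -> (-15,-16.4) [heading=0, draw]
PU: pen up
FD 12.1: (-15,-16.4) -> (-2.9,-16.4) [heading=0, move]
Final: pos=(-2.9,-16.4), heading=0, 4 segment(s) drawn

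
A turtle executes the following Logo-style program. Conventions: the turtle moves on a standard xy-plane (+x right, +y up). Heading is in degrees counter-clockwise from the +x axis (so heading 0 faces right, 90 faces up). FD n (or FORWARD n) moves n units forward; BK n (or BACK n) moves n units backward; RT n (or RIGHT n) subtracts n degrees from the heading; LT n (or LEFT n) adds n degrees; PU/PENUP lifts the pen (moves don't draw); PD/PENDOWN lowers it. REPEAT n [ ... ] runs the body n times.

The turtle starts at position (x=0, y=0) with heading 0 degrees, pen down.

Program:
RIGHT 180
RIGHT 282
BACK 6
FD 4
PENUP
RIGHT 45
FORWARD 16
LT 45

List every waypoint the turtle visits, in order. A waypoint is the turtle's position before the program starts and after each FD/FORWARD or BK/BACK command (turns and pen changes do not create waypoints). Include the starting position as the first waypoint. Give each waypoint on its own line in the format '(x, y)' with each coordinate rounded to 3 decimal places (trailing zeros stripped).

Executing turtle program step by step:
Start: pos=(0,0), heading=0, pen down
RT 180: heading 0 -> 180
RT 282: heading 180 -> 258
BK 6: (0,0) -> (1.247,5.869) [heading=258, draw]
FD 4: (1.247,5.869) -> (0.416,1.956) [heading=258, draw]
PU: pen up
RT 45: heading 258 -> 213
FD 16: (0.416,1.956) -> (-13.003,-6.758) [heading=213, move]
LT 45: heading 213 -> 258
Final: pos=(-13.003,-6.758), heading=258, 2 segment(s) drawn
Waypoints (4 total):
(0, 0)
(1.247, 5.869)
(0.416, 1.956)
(-13.003, -6.758)

Answer: (0, 0)
(1.247, 5.869)
(0.416, 1.956)
(-13.003, -6.758)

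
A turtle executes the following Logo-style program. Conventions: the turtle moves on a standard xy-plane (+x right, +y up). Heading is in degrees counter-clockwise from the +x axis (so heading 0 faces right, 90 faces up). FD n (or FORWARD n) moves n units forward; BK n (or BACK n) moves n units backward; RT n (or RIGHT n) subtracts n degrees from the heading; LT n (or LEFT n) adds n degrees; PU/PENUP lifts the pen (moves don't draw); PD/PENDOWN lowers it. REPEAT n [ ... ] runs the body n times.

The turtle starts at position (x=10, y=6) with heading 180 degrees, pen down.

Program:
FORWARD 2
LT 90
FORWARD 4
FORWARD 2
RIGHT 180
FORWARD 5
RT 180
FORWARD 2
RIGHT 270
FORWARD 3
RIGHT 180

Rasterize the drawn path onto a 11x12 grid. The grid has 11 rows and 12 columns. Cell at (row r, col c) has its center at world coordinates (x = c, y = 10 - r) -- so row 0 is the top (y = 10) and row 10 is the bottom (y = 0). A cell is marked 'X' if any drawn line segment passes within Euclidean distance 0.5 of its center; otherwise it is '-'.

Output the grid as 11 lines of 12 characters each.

Segment 0: (10,6) -> (8,6)
Segment 1: (8,6) -> (8,2)
Segment 2: (8,2) -> (8,0)
Segment 3: (8,0) -> (8,5)
Segment 4: (8,5) -> (8,3)
Segment 5: (8,3) -> (11,3)

Answer: ------------
------------
------------
------------
--------XXX-
--------X---
--------X---
--------XXXX
--------X---
--------X---
--------X---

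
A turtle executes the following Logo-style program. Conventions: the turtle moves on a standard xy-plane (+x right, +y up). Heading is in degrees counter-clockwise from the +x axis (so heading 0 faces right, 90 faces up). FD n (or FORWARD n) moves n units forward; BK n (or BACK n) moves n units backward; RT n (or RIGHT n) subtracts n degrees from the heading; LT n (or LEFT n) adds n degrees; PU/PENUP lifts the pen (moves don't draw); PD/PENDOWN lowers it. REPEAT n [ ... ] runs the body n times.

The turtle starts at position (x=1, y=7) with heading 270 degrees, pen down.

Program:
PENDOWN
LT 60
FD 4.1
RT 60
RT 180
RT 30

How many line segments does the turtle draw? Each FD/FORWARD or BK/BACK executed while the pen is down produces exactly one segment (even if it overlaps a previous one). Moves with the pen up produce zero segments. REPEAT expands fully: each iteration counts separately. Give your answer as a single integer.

Answer: 1

Derivation:
Executing turtle program step by step:
Start: pos=(1,7), heading=270, pen down
PD: pen down
LT 60: heading 270 -> 330
FD 4.1: (1,7) -> (4.551,4.95) [heading=330, draw]
RT 60: heading 330 -> 270
RT 180: heading 270 -> 90
RT 30: heading 90 -> 60
Final: pos=(4.551,4.95), heading=60, 1 segment(s) drawn
Segments drawn: 1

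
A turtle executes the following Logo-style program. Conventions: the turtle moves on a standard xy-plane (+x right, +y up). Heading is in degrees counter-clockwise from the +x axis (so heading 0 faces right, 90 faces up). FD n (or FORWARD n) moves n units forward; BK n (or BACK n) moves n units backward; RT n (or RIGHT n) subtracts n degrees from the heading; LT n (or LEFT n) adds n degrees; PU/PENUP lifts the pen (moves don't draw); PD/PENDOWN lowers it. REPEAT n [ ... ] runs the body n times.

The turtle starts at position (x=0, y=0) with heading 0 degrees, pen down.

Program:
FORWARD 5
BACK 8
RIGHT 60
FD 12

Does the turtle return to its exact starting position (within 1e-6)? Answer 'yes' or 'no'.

Answer: no

Derivation:
Executing turtle program step by step:
Start: pos=(0,0), heading=0, pen down
FD 5: (0,0) -> (5,0) [heading=0, draw]
BK 8: (5,0) -> (-3,0) [heading=0, draw]
RT 60: heading 0 -> 300
FD 12: (-3,0) -> (3,-10.392) [heading=300, draw]
Final: pos=(3,-10.392), heading=300, 3 segment(s) drawn

Start position: (0, 0)
Final position: (3, -10.392)
Distance = 10.817; >= 1e-6 -> NOT closed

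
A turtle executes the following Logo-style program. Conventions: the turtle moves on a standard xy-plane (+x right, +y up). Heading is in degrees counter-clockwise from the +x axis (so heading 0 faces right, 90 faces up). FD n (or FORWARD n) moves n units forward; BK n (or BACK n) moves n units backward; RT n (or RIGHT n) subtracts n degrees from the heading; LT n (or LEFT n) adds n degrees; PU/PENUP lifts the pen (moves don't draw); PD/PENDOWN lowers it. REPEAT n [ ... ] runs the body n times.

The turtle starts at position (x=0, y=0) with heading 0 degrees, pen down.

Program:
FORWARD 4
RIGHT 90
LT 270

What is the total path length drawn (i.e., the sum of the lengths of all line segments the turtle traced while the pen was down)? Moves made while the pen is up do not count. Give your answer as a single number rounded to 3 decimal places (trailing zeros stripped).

Answer: 4

Derivation:
Executing turtle program step by step:
Start: pos=(0,0), heading=0, pen down
FD 4: (0,0) -> (4,0) [heading=0, draw]
RT 90: heading 0 -> 270
LT 270: heading 270 -> 180
Final: pos=(4,0), heading=180, 1 segment(s) drawn

Segment lengths:
  seg 1: (0,0) -> (4,0), length = 4
Total = 4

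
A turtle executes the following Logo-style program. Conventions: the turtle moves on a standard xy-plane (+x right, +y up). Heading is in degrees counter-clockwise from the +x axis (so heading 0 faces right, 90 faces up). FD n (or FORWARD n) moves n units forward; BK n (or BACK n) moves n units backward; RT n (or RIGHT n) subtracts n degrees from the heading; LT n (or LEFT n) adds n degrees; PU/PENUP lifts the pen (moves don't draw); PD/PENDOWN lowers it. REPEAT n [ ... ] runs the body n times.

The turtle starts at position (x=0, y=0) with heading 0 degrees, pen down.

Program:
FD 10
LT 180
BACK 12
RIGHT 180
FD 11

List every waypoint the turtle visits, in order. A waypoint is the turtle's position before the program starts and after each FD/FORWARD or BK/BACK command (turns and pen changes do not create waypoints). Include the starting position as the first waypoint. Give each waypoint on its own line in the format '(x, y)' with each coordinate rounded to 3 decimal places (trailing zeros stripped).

Answer: (0, 0)
(10, 0)
(22, 0)
(33, 0)

Derivation:
Executing turtle program step by step:
Start: pos=(0,0), heading=0, pen down
FD 10: (0,0) -> (10,0) [heading=0, draw]
LT 180: heading 0 -> 180
BK 12: (10,0) -> (22,0) [heading=180, draw]
RT 180: heading 180 -> 0
FD 11: (22,0) -> (33,0) [heading=0, draw]
Final: pos=(33,0), heading=0, 3 segment(s) drawn
Waypoints (4 total):
(0, 0)
(10, 0)
(22, 0)
(33, 0)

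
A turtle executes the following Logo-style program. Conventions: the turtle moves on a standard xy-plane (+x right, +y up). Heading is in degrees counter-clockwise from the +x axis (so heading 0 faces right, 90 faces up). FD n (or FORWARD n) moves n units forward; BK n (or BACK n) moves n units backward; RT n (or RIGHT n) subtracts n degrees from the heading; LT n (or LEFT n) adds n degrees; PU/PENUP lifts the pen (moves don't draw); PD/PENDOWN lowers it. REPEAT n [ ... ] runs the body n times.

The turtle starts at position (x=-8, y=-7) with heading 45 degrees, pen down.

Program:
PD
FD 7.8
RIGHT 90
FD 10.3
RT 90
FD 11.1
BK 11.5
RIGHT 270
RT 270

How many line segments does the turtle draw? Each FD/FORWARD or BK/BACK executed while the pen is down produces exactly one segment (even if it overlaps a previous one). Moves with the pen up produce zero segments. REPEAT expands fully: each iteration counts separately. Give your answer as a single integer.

Executing turtle program step by step:
Start: pos=(-8,-7), heading=45, pen down
PD: pen down
FD 7.8: (-8,-7) -> (-2.485,-1.485) [heading=45, draw]
RT 90: heading 45 -> 315
FD 10.3: (-2.485,-1.485) -> (4.799,-8.768) [heading=315, draw]
RT 90: heading 315 -> 225
FD 11.1: (4.799,-8.768) -> (-3.05,-16.617) [heading=225, draw]
BK 11.5: (-3.05,-16.617) -> (5.081,-8.485) [heading=225, draw]
RT 270: heading 225 -> 315
RT 270: heading 315 -> 45
Final: pos=(5.081,-8.485), heading=45, 4 segment(s) drawn
Segments drawn: 4

Answer: 4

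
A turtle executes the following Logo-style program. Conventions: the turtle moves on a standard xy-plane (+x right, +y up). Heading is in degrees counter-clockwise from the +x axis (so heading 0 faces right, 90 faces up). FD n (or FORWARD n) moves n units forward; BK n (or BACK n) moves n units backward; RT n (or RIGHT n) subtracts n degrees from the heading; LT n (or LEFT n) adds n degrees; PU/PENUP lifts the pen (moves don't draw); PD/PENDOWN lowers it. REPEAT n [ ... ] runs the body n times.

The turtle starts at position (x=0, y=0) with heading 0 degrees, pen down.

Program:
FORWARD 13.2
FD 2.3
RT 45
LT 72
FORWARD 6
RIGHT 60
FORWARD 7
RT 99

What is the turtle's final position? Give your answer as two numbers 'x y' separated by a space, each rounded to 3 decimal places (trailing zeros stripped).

Answer: 26.717 -1.089

Derivation:
Executing turtle program step by step:
Start: pos=(0,0), heading=0, pen down
FD 13.2: (0,0) -> (13.2,0) [heading=0, draw]
FD 2.3: (13.2,0) -> (15.5,0) [heading=0, draw]
RT 45: heading 0 -> 315
LT 72: heading 315 -> 27
FD 6: (15.5,0) -> (20.846,2.724) [heading=27, draw]
RT 60: heading 27 -> 327
FD 7: (20.846,2.724) -> (26.717,-1.089) [heading=327, draw]
RT 99: heading 327 -> 228
Final: pos=(26.717,-1.089), heading=228, 4 segment(s) drawn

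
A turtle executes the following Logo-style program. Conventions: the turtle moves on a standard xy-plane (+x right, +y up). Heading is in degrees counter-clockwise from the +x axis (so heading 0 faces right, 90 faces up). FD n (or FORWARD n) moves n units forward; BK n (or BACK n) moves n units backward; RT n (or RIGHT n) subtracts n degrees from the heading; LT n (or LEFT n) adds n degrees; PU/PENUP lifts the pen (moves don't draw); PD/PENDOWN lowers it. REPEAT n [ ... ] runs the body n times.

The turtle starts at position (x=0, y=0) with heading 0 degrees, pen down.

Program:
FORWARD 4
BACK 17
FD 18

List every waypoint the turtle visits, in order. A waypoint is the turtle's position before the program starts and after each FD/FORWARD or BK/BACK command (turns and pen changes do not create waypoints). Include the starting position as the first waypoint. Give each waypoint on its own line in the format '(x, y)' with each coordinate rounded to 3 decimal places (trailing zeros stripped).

Executing turtle program step by step:
Start: pos=(0,0), heading=0, pen down
FD 4: (0,0) -> (4,0) [heading=0, draw]
BK 17: (4,0) -> (-13,0) [heading=0, draw]
FD 18: (-13,0) -> (5,0) [heading=0, draw]
Final: pos=(5,0), heading=0, 3 segment(s) drawn
Waypoints (4 total):
(0, 0)
(4, 0)
(-13, 0)
(5, 0)

Answer: (0, 0)
(4, 0)
(-13, 0)
(5, 0)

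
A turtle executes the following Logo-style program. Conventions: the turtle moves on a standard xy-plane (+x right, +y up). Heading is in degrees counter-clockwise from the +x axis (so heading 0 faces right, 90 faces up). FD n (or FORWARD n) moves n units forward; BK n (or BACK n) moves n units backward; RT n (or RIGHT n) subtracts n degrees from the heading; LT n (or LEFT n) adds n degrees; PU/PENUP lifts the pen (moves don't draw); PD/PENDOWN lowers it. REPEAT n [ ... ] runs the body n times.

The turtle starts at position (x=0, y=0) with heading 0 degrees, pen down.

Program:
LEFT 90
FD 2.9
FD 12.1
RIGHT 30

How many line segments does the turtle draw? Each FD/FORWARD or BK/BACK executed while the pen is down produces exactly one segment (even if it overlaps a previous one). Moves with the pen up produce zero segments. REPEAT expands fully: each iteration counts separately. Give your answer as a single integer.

Executing turtle program step by step:
Start: pos=(0,0), heading=0, pen down
LT 90: heading 0 -> 90
FD 2.9: (0,0) -> (0,2.9) [heading=90, draw]
FD 12.1: (0,2.9) -> (0,15) [heading=90, draw]
RT 30: heading 90 -> 60
Final: pos=(0,15), heading=60, 2 segment(s) drawn
Segments drawn: 2

Answer: 2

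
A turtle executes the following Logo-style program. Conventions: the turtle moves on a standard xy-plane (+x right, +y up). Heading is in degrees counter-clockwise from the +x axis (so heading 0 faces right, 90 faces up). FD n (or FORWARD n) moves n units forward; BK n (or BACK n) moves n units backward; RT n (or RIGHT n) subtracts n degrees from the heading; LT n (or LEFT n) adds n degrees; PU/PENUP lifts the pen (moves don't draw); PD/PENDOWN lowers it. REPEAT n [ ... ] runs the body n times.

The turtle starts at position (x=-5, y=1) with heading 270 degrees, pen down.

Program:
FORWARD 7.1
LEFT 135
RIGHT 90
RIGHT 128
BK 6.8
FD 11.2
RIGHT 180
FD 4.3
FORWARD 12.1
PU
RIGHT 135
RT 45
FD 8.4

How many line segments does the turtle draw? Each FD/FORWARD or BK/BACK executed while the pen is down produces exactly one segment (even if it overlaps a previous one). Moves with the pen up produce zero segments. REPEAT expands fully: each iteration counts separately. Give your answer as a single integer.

Answer: 5

Derivation:
Executing turtle program step by step:
Start: pos=(-5,1), heading=270, pen down
FD 7.1: (-5,1) -> (-5,-6.1) [heading=270, draw]
LT 135: heading 270 -> 45
RT 90: heading 45 -> 315
RT 128: heading 315 -> 187
BK 6.8: (-5,-6.1) -> (1.749,-5.271) [heading=187, draw]
FD 11.2: (1.749,-5.271) -> (-9.367,-6.636) [heading=187, draw]
RT 180: heading 187 -> 7
FD 4.3: (-9.367,-6.636) -> (-5.099,-6.112) [heading=7, draw]
FD 12.1: (-5.099,-6.112) -> (6.911,-4.638) [heading=7, draw]
PU: pen up
RT 135: heading 7 -> 232
RT 45: heading 232 -> 187
FD 8.4: (6.911,-4.638) -> (-1.427,-5.661) [heading=187, move]
Final: pos=(-1.427,-5.661), heading=187, 5 segment(s) drawn
Segments drawn: 5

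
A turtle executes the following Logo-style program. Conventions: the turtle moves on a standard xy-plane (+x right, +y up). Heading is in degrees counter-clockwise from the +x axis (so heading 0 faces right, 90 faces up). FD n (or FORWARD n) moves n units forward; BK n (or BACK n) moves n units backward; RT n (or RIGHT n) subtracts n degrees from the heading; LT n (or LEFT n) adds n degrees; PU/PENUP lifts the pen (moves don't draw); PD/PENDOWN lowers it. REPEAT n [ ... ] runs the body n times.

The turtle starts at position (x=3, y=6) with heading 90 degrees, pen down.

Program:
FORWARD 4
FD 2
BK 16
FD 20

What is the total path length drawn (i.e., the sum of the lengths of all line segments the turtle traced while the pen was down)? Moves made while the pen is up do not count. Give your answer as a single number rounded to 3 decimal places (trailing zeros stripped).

Answer: 42

Derivation:
Executing turtle program step by step:
Start: pos=(3,6), heading=90, pen down
FD 4: (3,6) -> (3,10) [heading=90, draw]
FD 2: (3,10) -> (3,12) [heading=90, draw]
BK 16: (3,12) -> (3,-4) [heading=90, draw]
FD 20: (3,-4) -> (3,16) [heading=90, draw]
Final: pos=(3,16), heading=90, 4 segment(s) drawn

Segment lengths:
  seg 1: (3,6) -> (3,10), length = 4
  seg 2: (3,10) -> (3,12), length = 2
  seg 3: (3,12) -> (3,-4), length = 16
  seg 4: (3,-4) -> (3,16), length = 20
Total = 42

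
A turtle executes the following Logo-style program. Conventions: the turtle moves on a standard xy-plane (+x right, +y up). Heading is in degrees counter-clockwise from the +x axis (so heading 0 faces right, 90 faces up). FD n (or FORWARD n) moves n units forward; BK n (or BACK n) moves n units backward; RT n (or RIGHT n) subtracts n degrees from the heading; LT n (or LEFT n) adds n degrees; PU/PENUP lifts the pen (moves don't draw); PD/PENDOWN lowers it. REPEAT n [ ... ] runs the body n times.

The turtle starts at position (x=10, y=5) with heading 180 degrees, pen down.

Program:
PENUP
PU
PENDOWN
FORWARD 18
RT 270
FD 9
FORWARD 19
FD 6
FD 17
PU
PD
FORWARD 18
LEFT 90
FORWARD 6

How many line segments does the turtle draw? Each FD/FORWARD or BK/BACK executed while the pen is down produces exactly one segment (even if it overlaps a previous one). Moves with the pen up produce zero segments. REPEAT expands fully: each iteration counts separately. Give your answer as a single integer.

Answer: 7

Derivation:
Executing turtle program step by step:
Start: pos=(10,5), heading=180, pen down
PU: pen up
PU: pen up
PD: pen down
FD 18: (10,5) -> (-8,5) [heading=180, draw]
RT 270: heading 180 -> 270
FD 9: (-8,5) -> (-8,-4) [heading=270, draw]
FD 19: (-8,-4) -> (-8,-23) [heading=270, draw]
FD 6: (-8,-23) -> (-8,-29) [heading=270, draw]
FD 17: (-8,-29) -> (-8,-46) [heading=270, draw]
PU: pen up
PD: pen down
FD 18: (-8,-46) -> (-8,-64) [heading=270, draw]
LT 90: heading 270 -> 0
FD 6: (-8,-64) -> (-2,-64) [heading=0, draw]
Final: pos=(-2,-64), heading=0, 7 segment(s) drawn
Segments drawn: 7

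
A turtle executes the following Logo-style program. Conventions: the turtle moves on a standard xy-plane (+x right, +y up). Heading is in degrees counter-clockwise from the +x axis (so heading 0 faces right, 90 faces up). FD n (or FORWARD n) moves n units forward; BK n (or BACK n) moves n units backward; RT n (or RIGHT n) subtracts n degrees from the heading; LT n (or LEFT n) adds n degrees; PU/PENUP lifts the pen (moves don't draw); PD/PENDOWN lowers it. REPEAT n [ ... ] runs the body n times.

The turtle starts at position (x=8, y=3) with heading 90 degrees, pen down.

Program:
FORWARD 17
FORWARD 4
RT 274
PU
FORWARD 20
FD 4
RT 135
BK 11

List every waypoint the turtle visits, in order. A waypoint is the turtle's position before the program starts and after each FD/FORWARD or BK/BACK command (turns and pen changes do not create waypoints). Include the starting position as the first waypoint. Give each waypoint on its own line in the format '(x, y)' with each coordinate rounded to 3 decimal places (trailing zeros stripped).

Answer: (8, 3)
(8, 20)
(8, 24)
(-11.951, 25.395)
(-15.942, 25.674)
(-24.243, 18.458)

Derivation:
Executing turtle program step by step:
Start: pos=(8,3), heading=90, pen down
FD 17: (8,3) -> (8,20) [heading=90, draw]
FD 4: (8,20) -> (8,24) [heading=90, draw]
RT 274: heading 90 -> 176
PU: pen up
FD 20: (8,24) -> (-11.951,25.395) [heading=176, move]
FD 4: (-11.951,25.395) -> (-15.942,25.674) [heading=176, move]
RT 135: heading 176 -> 41
BK 11: (-15.942,25.674) -> (-24.243,18.458) [heading=41, move]
Final: pos=(-24.243,18.458), heading=41, 2 segment(s) drawn
Waypoints (6 total):
(8, 3)
(8, 20)
(8, 24)
(-11.951, 25.395)
(-15.942, 25.674)
(-24.243, 18.458)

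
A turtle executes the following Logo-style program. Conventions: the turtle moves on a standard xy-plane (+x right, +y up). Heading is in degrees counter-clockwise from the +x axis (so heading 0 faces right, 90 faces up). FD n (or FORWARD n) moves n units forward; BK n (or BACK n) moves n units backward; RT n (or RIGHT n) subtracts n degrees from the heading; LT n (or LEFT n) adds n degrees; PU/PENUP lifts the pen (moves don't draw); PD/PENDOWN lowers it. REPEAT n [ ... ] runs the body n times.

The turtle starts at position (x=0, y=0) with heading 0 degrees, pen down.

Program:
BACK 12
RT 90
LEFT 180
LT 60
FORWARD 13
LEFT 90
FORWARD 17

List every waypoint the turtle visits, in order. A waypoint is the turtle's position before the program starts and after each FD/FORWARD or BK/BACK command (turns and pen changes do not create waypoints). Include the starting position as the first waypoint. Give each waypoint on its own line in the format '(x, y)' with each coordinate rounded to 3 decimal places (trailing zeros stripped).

Executing turtle program step by step:
Start: pos=(0,0), heading=0, pen down
BK 12: (0,0) -> (-12,0) [heading=0, draw]
RT 90: heading 0 -> 270
LT 180: heading 270 -> 90
LT 60: heading 90 -> 150
FD 13: (-12,0) -> (-23.258,6.5) [heading=150, draw]
LT 90: heading 150 -> 240
FD 17: (-23.258,6.5) -> (-31.758,-8.222) [heading=240, draw]
Final: pos=(-31.758,-8.222), heading=240, 3 segment(s) drawn
Waypoints (4 total):
(0, 0)
(-12, 0)
(-23.258, 6.5)
(-31.758, -8.222)

Answer: (0, 0)
(-12, 0)
(-23.258, 6.5)
(-31.758, -8.222)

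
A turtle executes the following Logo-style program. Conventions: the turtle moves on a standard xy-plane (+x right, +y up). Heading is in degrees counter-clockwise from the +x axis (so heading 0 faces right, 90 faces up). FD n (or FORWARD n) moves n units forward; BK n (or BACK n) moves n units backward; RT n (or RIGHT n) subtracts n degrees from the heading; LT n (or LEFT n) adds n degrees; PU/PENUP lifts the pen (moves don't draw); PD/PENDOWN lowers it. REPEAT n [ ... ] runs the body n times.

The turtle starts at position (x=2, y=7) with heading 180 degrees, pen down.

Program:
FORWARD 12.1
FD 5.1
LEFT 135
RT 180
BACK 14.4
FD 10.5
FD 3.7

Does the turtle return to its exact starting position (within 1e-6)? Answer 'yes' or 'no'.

Answer: no

Derivation:
Executing turtle program step by step:
Start: pos=(2,7), heading=180, pen down
FD 12.1: (2,7) -> (-10.1,7) [heading=180, draw]
FD 5.1: (-10.1,7) -> (-15.2,7) [heading=180, draw]
LT 135: heading 180 -> 315
RT 180: heading 315 -> 135
BK 14.4: (-15.2,7) -> (-5.018,-3.182) [heading=135, draw]
FD 10.5: (-5.018,-3.182) -> (-12.442,4.242) [heading=135, draw]
FD 3.7: (-12.442,4.242) -> (-15.059,6.859) [heading=135, draw]
Final: pos=(-15.059,6.859), heading=135, 5 segment(s) drawn

Start position: (2, 7)
Final position: (-15.059, 6.859)
Distance = 17.059; >= 1e-6 -> NOT closed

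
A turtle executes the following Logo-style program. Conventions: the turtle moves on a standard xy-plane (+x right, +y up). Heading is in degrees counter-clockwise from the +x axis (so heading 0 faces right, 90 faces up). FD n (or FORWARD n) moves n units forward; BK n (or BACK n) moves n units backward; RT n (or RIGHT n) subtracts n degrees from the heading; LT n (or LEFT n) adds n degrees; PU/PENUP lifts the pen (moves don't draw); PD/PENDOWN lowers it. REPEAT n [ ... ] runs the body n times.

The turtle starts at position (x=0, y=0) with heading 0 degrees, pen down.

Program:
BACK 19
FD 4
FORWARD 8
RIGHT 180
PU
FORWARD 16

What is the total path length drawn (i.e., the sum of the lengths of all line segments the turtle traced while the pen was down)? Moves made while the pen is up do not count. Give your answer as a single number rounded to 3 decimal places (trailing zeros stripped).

Answer: 31

Derivation:
Executing turtle program step by step:
Start: pos=(0,0), heading=0, pen down
BK 19: (0,0) -> (-19,0) [heading=0, draw]
FD 4: (-19,0) -> (-15,0) [heading=0, draw]
FD 8: (-15,0) -> (-7,0) [heading=0, draw]
RT 180: heading 0 -> 180
PU: pen up
FD 16: (-7,0) -> (-23,0) [heading=180, move]
Final: pos=(-23,0), heading=180, 3 segment(s) drawn

Segment lengths:
  seg 1: (0,0) -> (-19,0), length = 19
  seg 2: (-19,0) -> (-15,0), length = 4
  seg 3: (-15,0) -> (-7,0), length = 8
Total = 31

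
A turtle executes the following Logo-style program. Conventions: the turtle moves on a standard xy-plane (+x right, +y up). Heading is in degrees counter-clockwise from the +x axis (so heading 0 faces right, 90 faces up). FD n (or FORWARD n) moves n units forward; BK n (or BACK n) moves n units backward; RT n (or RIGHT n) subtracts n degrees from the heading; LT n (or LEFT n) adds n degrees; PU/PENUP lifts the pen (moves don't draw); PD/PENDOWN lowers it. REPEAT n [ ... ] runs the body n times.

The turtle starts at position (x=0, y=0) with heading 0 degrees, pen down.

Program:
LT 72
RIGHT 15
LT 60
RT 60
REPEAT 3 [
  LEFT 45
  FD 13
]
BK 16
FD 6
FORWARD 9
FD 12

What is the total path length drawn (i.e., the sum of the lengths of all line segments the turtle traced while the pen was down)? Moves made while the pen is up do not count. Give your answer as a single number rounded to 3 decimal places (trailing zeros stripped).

Answer: 82

Derivation:
Executing turtle program step by step:
Start: pos=(0,0), heading=0, pen down
LT 72: heading 0 -> 72
RT 15: heading 72 -> 57
LT 60: heading 57 -> 117
RT 60: heading 117 -> 57
REPEAT 3 [
  -- iteration 1/3 --
  LT 45: heading 57 -> 102
  FD 13: (0,0) -> (-2.703,12.716) [heading=102, draw]
  -- iteration 2/3 --
  LT 45: heading 102 -> 147
  FD 13: (-2.703,12.716) -> (-13.606,19.796) [heading=147, draw]
  -- iteration 3/3 --
  LT 45: heading 147 -> 192
  FD 13: (-13.606,19.796) -> (-26.321,17.093) [heading=192, draw]
]
BK 16: (-26.321,17.093) -> (-10.671,20.42) [heading=192, draw]
FD 6: (-10.671,20.42) -> (-16.54,19.172) [heading=192, draw]
FD 9: (-16.54,19.172) -> (-25.343,17.301) [heading=192, draw]
FD 12: (-25.343,17.301) -> (-37.081,14.806) [heading=192, draw]
Final: pos=(-37.081,14.806), heading=192, 7 segment(s) drawn

Segment lengths:
  seg 1: (0,0) -> (-2.703,12.716), length = 13
  seg 2: (-2.703,12.716) -> (-13.606,19.796), length = 13
  seg 3: (-13.606,19.796) -> (-26.321,17.093), length = 13
  seg 4: (-26.321,17.093) -> (-10.671,20.42), length = 16
  seg 5: (-10.671,20.42) -> (-16.54,19.172), length = 6
  seg 6: (-16.54,19.172) -> (-25.343,17.301), length = 9
  seg 7: (-25.343,17.301) -> (-37.081,14.806), length = 12
Total = 82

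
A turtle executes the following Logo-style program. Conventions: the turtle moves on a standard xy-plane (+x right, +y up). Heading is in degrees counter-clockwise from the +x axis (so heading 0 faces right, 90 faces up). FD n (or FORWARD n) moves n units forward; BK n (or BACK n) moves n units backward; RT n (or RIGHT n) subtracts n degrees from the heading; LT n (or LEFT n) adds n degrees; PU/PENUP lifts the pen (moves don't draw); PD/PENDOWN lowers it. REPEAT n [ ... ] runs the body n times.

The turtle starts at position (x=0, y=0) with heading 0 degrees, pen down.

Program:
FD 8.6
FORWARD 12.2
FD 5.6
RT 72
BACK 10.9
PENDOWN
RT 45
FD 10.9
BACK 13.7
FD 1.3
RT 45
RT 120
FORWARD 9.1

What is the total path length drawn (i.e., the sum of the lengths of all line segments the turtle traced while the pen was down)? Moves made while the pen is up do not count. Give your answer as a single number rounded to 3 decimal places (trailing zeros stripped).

Executing turtle program step by step:
Start: pos=(0,0), heading=0, pen down
FD 8.6: (0,0) -> (8.6,0) [heading=0, draw]
FD 12.2: (8.6,0) -> (20.8,0) [heading=0, draw]
FD 5.6: (20.8,0) -> (26.4,0) [heading=0, draw]
RT 72: heading 0 -> 288
BK 10.9: (26.4,0) -> (23.032,10.367) [heading=288, draw]
PD: pen down
RT 45: heading 288 -> 243
FD 10.9: (23.032,10.367) -> (18.083,0.655) [heading=243, draw]
BK 13.7: (18.083,0.655) -> (24.303,12.861) [heading=243, draw]
FD 1.3: (24.303,12.861) -> (23.713,11.703) [heading=243, draw]
RT 45: heading 243 -> 198
RT 120: heading 198 -> 78
FD 9.1: (23.713,11.703) -> (25.605,20.604) [heading=78, draw]
Final: pos=(25.605,20.604), heading=78, 8 segment(s) drawn

Segment lengths:
  seg 1: (0,0) -> (8.6,0), length = 8.6
  seg 2: (8.6,0) -> (20.8,0), length = 12.2
  seg 3: (20.8,0) -> (26.4,0), length = 5.6
  seg 4: (26.4,0) -> (23.032,10.367), length = 10.9
  seg 5: (23.032,10.367) -> (18.083,0.655), length = 10.9
  seg 6: (18.083,0.655) -> (24.303,12.861), length = 13.7
  seg 7: (24.303,12.861) -> (23.713,11.703), length = 1.3
  seg 8: (23.713,11.703) -> (25.605,20.604), length = 9.1
Total = 72.3

Answer: 72.3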